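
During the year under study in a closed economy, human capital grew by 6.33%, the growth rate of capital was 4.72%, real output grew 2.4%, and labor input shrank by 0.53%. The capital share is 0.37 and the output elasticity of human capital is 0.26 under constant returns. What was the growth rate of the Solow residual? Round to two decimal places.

Labor's share = 1 − 0.37 − 0.26 = 0.37.
Capital: 0.37 × 4.72 = 1.7464 pp.
Human capital: 0.26 × 6.33 = 1.6458 pp.
Labor input: 0.37 × (-0.53) = -0.1961 pp.
TFP growth = 2.4 − 3.1961 = -0.7961%.

-0.80%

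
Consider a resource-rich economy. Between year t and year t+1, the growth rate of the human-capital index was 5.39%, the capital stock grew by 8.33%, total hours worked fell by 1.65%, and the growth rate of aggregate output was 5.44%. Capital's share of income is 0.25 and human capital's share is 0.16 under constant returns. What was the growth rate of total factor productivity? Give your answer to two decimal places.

Labor's share = 1 − 0.25 − 0.16 = 0.59.
The capital stock: 0.25 × 8.33 = 2.0825 pp.
The human-capital index: 0.16 × 5.39 = 0.8624 pp.
Total hours worked: 0.59 × (-1.65) = -0.9735 pp.
TFP growth = 5.44 − 1.9714 = 3.4686%.

3.47%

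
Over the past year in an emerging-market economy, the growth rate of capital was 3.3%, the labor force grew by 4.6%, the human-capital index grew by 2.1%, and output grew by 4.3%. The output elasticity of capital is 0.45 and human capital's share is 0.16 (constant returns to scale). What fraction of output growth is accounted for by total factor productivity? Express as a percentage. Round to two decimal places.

15.93%

Labor's share = 1 − 0.45 − 0.16 = 0.39.
Capital: 0.45 × 3.3 = 1.485 pp.
The human-capital index: 0.16 × 2.1 = 0.336 pp.
The labor force: 0.39 × 4.6 = 1.794 pp.
TFP growth = 4.3 − 3.615 = 0.685%.
TFP share of growth = 0.685 / 4.3 × 100 = 15.9302%.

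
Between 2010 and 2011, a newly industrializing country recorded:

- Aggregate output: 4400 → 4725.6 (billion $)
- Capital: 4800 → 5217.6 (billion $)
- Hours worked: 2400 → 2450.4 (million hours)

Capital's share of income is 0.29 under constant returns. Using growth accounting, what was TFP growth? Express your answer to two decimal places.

3.39%

Aggregate output growth = (4725.6 − 4400) / 4400 = 7.4%.
Capital growth = (5217.6 − 4800) / 4800 = 8.7%.
Hours worked growth = (2450.4 − 2400) / 2400 = 2.1%.
Labor's share = 1 − 0.29 = 0.71.
Capital: 0.29 × 8.7 = 2.523 pp.
Hours worked: 0.71 × 2.1 = 1.491 pp.
TFP growth = 7.4 − 4.014 = 3.386%.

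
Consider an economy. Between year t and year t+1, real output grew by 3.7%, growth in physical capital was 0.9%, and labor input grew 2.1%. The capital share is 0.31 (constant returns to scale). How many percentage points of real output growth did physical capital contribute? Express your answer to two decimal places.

Contribution = share × growth = 0.31 × 0.9 = 0.279 pp.

0.28 pp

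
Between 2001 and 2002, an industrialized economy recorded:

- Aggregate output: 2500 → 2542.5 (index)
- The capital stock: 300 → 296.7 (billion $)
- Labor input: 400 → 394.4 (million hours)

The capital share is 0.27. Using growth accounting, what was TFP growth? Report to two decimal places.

3.02%

Aggregate output growth = (2542.5 − 2500) / 2500 = 1.7%.
The capital stock growth = (296.7 − 300) / 300 = -1.1%.
Labor input growth = (394.4 − 400) / 400 = -1.4%.
Labor's share = 1 − 0.27 = 0.73.
The capital stock: 0.27 × (-1.1) = -0.297 pp.
Labor input: 0.73 × (-1.4) = -1.022 pp.
TFP growth = 1.7 + 1.319 = 3.019%.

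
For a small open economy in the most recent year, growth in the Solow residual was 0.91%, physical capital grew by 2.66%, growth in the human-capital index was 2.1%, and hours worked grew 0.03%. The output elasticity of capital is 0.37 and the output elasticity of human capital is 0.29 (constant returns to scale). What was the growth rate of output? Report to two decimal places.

Output growth was 2.51%.

Labor's share = 1 − 0.37 − 0.29 = 0.34.
Physical capital: 0.37 × 2.66 = 0.9842 pp.
The human-capital index: 0.29 × 2.1 = 0.609 pp.
Hours worked: 0.34 × 0.03 = 0.0102 pp.
Output growth = 0.91 + 1.6034 = 2.5134%.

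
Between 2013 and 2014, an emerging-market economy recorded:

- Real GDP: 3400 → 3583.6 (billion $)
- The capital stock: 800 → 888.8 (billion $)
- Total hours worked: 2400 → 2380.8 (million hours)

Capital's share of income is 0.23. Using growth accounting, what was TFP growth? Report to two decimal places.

Real GDP growth = (3583.6 − 3400) / 3400 = 5.4%.
The capital stock growth = (888.8 − 800) / 800 = 11.1%.
Total hours worked growth = (2380.8 − 2400) / 2400 = -0.8%.
Labor's share = 1 − 0.23 = 0.77.
The capital stock: 0.23 × 11.1 = 2.553 pp.
Total hours worked: 0.77 × (-0.8) = -0.616 pp.
TFP growth = 5.4 − 1.937 = 3.463%.

TFP growth was 3.46%.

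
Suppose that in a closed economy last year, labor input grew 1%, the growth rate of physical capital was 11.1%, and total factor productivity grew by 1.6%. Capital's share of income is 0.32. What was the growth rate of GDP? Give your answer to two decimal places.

GDP growth was 5.83%.

Labor's share = 1 − 0.32 = 0.68.
Physical capital: 0.32 × 11.1 = 3.552 pp.
Labor input: 0.68 × 1 = 0.68 pp.
Output growth = 1.6 + 4.232 = 5.832%.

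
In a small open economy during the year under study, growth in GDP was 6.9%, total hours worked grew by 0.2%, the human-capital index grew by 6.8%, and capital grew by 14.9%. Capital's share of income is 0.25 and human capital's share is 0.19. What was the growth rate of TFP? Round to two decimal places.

Labor's share = 1 − 0.25 − 0.19 = 0.56.
Capital: 0.25 × 14.9 = 3.725 pp.
The human-capital index: 0.19 × 6.8 = 1.292 pp.
Total hours worked: 0.56 × 0.2 = 0.112 pp.
TFP growth = 6.9 − 5.129 = 1.771%.

1.77%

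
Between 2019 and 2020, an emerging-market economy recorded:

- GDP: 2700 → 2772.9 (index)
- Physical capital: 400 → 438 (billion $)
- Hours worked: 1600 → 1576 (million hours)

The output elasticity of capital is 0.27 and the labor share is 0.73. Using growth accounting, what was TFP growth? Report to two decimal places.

GDP growth = (2772.9 − 2700) / 2700 = 2.7%.
Physical capital growth = (438 − 400) / 400 = 9.5%.
Hours worked growth = (1576 − 1600) / 1600 = -1.5%.
Labor's share = 1 − 0.27 = 0.73.
Physical capital: 0.27 × 9.5 = 2.565 pp.
Hours worked: 0.73 × (-1.5) = -1.095 pp.
TFP growth = 2.7 − 1.47 = 1.23%.

1.23%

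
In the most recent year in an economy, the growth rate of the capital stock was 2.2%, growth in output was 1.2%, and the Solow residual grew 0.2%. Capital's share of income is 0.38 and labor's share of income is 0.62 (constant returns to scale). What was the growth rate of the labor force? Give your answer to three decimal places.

0.265%

Labor's share = 1 − 0.38 = 0.62.
gY = gA + 0.38×2.2 + 0.62×g.
0.62×g = 1.2 − 0.2 − 0.836 = 0.164.
g = 0.164 / 0.62 = 0.26452%.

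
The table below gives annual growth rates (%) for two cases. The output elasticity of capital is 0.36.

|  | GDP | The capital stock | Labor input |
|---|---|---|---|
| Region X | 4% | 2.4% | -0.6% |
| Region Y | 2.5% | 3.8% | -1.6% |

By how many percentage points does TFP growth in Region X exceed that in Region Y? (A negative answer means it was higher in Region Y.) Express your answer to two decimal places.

Labor's share = 1 − 0.36 = 0.64.
Region X: TFP = 4 − 0.864 + 0.384 = 3.52%.
Region Y: TFP = 2.5 − 1.368 + 1.024 = 2.156%.
Difference = 3.52 − (2.156) = 1.364 pp.

1.36 percentage points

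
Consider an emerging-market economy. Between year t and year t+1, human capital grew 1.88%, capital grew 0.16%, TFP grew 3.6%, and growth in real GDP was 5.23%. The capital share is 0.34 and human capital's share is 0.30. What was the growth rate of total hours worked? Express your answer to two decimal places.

Total hours worked grew 2.81%.

Labor's share = 1 − 0.34 − 0.3 = 0.36.
gY = gA + 0.34×0.16 + 0.3×1.88 + 0.36×g.
0.36×g = 5.23 − 3.6 − 0.6184 = 1.0116.
g = 1.0116 / 0.36 = 2.81%.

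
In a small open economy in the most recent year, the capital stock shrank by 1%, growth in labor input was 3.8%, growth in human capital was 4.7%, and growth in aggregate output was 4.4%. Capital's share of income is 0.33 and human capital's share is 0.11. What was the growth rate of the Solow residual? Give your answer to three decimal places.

Labor's share = 1 − 0.33 − 0.11 = 0.56.
The capital stock: 0.33 × (-1) = -0.33 pp.
Human capital: 0.11 × 4.7 = 0.517 pp.
Labor input: 0.56 × 3.8 = 2.128 pp.
TFP growth = 4.4 − 2.315 = 2.085%.

The Solow residual growth was 2.085%.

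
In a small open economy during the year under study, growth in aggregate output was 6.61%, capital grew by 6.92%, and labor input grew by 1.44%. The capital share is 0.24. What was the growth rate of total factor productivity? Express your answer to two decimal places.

Labor's share = 1 − 0.24 = 0.76.
Capital: 0.24 × 6.92 = 1.6608 pp.
Labor input: 0.76 × 1.44 = 1.0944 pp.
TFP growth = 6.61 − 2.7552 = 3.8548%.

Total factor productivity grew 3.85%.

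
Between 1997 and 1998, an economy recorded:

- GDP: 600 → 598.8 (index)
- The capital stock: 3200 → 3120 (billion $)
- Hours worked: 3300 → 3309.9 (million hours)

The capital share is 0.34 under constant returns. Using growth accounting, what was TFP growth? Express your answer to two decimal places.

0.45%

GDP growth = (598.8 − 600) / 600 = -0.2%.
The capital stock growth = (3120 − 3200) / 3200 = -2.5%.
Hours worked growth = (3309.9 − 3300) / 3300 = 0.3%.
Labor's share = 1 − 0.34 = 0.66.
The capital stock: 0.34 × (-2.5) = -0.85 pp.
Hours worked: 0.66 × 0.3 = 0.198 pp.
TFP growth = -0.2 + 0.652 = 0.452%.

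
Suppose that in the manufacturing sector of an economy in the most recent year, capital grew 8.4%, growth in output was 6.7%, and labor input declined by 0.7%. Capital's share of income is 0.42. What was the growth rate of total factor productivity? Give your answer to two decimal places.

3.58%

Labor's share = 1 − 0.42 = 0.58.
Capital: 0.42 × 8.4 = 3.528 pp.
Labor input: 0.58 × (-0.7) = -0.406 pp.
TFP growth = 6.7 − 3.122 = 3.578%.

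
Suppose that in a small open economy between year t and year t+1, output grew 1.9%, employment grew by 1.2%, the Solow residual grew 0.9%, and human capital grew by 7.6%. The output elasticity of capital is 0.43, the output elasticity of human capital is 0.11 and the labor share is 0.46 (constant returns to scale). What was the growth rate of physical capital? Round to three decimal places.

Labor's share = 1 − 0.43 − 0.11 = 0.46.
gY = gA + 0.11×7.6 + 0.46×1.2 + 0.43×g.
0.43×g = 1.9 − 0.9 − 1.388 = -0.388.
g = -0.388 / 0.43 = -0.90233%.

-0.902%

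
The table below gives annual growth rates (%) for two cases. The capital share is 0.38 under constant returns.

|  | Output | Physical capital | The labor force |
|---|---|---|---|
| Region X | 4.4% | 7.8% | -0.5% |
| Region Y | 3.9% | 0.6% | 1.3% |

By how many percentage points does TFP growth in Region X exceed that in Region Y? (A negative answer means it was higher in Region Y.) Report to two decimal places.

-1.12 percentage points

Labor's share = 1 − 0.38 = 0.62.
Region X: TFP = 4.4 − 2.964 + 0.31 = 1.746%.
Region Y: TFP = 3.9 − 0.228 − 0.806 = 2.866%.
Difference = 1.746 − (2.866) = -1.12 pp.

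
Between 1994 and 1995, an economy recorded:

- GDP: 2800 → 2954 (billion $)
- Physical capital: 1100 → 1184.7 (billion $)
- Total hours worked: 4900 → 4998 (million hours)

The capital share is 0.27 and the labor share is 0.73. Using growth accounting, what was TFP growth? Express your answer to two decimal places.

TFP growth was 1.96%.

GDP growth = (2954 − 2800) / 2800 = 5.5%.
Physical capital growth = (1184.7 − 1100) / 1100 = 7.7%.
Total hours worked growth = (4998 − 4900) / 4900 = 2%.
Labor's share = 1 − 0.27 = 0.73.
Physical capital: 0.27 × 7.7 = 2.079 pp.
Total hours worked: 0.73 × 2 = 1.46 pp.
TFP growth = 5.5 − 3.539 = 1.961%.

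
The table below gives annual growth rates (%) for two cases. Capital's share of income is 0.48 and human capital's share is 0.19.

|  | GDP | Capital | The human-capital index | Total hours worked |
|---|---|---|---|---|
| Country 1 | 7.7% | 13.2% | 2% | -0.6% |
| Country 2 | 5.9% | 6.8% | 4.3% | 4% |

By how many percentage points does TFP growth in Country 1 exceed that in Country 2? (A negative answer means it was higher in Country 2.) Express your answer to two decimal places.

0.68 percentage points

Labor's share = 1 − 0.48 − 0.19 = 0.33.
Country 1: TFP = 7.7 − 6.336 − 0.38 + 0.198 = 1.182%.
Country 2: TFP = 5.9 − 3.264 − 0.817 − 1.32 = 0.499%.
Difference = 1.182 − (0.499) = 0.683 pp.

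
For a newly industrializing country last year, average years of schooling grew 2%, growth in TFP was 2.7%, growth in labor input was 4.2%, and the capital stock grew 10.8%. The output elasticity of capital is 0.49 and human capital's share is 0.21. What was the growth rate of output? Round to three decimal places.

9.672%

Labor's share = 1 − 0.49 − 0.21 = 0.3.
The capital stock: 0.49 × 10.8 = 5.292 pp.
Average years of schooling: 0.21 × 2 = 0.42 pp.
Labor input: 0.3 × 4.2 = 1.26 pp.
Output growth = 2.7 + 6.972 = 9.672%.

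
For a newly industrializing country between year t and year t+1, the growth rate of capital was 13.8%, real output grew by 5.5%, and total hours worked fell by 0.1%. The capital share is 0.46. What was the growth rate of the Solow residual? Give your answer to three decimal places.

-0.794%

Labor's share = 1 − 0.46 = 0.54.
Capital: 0.46 × 13.8 = 6.348 pp.
Total hours worked: 0.54 × (-0.1) = -0.054 pp.
TFP growth = 5.5 − 6.294 = -0.794%.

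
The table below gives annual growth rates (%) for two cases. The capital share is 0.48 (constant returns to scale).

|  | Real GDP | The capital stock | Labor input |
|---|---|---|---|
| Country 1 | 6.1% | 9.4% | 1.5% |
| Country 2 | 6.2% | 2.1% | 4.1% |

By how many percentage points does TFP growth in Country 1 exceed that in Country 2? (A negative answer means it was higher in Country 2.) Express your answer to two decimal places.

-2.25 percentage points

Labor's share = 1 − 0.48 = 0.52.
Country 1: TFP = 6.1 − 4.512 − 0.78 = 0.808%.
Country 2: TFP = 6.2 − 1.008 − 2.132 = 3.06%.
Difference = 0.808 − (3.06) = -2.252 pp.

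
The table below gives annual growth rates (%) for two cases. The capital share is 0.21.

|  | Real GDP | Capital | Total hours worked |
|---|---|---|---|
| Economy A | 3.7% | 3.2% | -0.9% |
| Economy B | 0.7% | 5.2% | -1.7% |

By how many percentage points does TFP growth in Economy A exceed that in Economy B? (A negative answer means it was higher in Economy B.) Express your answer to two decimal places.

Labor's share = 1 − 0.21 = 0.79.
Economy A: TFP = 3.7 − 0.672 + 0.711 = 3.739%.
Economy B: TFP = 0.7 − 1.092 + 1.343 = 0.951%.
Difference = 3.739 − (0.951) = 2.788 pp.

2.79 percentage points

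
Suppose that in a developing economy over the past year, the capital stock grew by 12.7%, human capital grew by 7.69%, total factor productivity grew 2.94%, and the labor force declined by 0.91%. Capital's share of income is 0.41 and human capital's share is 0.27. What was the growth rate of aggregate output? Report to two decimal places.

Labor's share = 1 − 0.41 − 0.27 = 0.32.
The capital stock: 0.41 × 12.7 = 5.207 pp.
Human capital: 0.27 × 7.69 = 2.0763 pp.
The labor force: 0.32 × (-0.91) = -0.2912 pp.
Output growth = 2.94 + 6.9921 = 9.9321%.

9.93%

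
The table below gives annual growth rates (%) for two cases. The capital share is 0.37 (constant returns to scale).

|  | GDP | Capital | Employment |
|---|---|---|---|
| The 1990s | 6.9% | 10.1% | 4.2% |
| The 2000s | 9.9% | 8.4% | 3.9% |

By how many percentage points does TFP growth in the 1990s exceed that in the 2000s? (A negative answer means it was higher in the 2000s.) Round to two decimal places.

Labor's share = 1 − 0.37 = 0.63.
The 1990s: TFP = 6.9 − 3.737 − 2.646 = 0.517%.
The 2000s: TFP = 9.9 − 3.108 − 2.457 = 4.335%.
Difference = 0.517 − (4.335) = -3.818 pp.

-3.82 percentage points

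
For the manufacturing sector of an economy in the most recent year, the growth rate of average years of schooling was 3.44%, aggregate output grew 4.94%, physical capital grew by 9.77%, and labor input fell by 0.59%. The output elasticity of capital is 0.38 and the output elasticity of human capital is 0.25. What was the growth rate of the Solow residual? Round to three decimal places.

Labor's share = 1 − 0.38 − 0.25 = 0.37.
Physical capital: 0.38 × 9.77 = 3.7126 pp.
Average years of schooling: 0.25 × 3.44 = 0.86 pp.
Labor input: 0.37 × (-0.59) = -0.2183 pp.
TFP growth = 4.94 − 4.3543 = 0.5857%.

The Solow residual growth was 0.586%.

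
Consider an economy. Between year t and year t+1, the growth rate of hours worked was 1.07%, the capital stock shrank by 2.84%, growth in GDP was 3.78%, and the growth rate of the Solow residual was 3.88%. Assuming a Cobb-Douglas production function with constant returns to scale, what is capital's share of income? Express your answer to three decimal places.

0.299

gY = gA + α·gK + (1−α)·gL, so gY − gA − gL = α(gK − gL).
3.78 − 3.88 − 1.07 = α × (-2.84 − 1.07).
-1.17 = -3.91 α, so α = 0.29923.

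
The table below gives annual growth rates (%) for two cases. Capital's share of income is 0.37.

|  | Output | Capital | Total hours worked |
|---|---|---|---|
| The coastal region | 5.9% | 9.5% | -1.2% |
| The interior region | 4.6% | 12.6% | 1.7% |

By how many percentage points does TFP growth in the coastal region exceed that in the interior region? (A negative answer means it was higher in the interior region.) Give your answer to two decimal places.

4.27 percentage points

Labor's share = 1 − 0.37 = 0.63.
The coastal region: TFP = 5.9 − 3.515 + 0.756 = 3.141%.
The interior region: TFP = 4.6 − 4.662 − 1.071 = -1.133%.
Difference = 3.141 − (-1.133) = 4.274 pp.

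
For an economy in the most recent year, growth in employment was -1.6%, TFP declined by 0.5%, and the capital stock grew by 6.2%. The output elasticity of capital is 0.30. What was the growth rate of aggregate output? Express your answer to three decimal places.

Labor's share = 1 − 0.3 = 0.7.
The capital stock: 0.3 × 6.2 = 1.86 pp.
Employment: 0.7 × (-1.6) = -1.12 pp.
Output growth = -0.5 + 0.74 = 0.24%.

0.240%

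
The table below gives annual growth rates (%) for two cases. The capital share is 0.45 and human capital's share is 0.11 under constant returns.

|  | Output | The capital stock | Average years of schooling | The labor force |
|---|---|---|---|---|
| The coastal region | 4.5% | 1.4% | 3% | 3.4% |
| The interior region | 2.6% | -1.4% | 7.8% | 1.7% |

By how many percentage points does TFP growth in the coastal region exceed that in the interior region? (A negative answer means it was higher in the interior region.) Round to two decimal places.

0.42 percentage points

Labor's share = 1 − 0.45 − 0.11 = 0.44.
The coastal region: TFP = 4.5 − 0.63 − 0.33 − 1.496 = 2.044%.
The interior region: TFP = 2.6 + 0.63 − 0.858 − 0.748 = 1.624%.
Difference = 2.044 − (1.624) = 0.42 pp.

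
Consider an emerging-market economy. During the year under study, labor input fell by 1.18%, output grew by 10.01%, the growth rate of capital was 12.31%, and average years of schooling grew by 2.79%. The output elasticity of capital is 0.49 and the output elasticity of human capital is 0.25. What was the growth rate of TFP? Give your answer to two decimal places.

Labor's share = 1 − 0.49 − 0.25 = 0.26.
Capital: 0.49 × 12.31 = 6.0319 pp.
Average years of schooling: 0.25 × 2.79 = 0.6975 pp.
Labor input: 0.26 × (-1.18) = -0.3068 pp.
TFP growth = 10.01 − 6.4226 = 3.5874%.

3.59%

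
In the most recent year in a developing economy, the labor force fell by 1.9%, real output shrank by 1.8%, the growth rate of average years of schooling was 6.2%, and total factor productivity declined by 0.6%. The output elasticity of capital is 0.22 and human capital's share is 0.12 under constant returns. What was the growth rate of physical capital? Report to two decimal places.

Labor's share = 1 − 0.22 − 0.12 = 0.66.
gY = gA + 0.12×6.2 + 0.66×(-1.9) + 0.22×g.
0.22×g = -1.8 + 0.6 + 0.51 = -0.69.
g = -0.69 / 0.22 = -3.1364%.

-3.14%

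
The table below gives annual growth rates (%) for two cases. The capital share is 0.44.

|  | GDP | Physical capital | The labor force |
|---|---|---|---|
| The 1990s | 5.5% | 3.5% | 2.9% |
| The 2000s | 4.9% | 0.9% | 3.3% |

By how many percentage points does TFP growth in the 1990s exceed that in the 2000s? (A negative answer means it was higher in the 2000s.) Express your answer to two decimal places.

-0.32 percentage points

Labor's share = 1 − 0.44 = 0.56.
The 1990s: TFP = 5.5 − 1.54 − 1.624 = 2.336%.
The 2000s: TFP = 4.9 − 0.396 − 1.848 = 2.656%.
Difference = 2.336 − (2.656) = -0.32 pp.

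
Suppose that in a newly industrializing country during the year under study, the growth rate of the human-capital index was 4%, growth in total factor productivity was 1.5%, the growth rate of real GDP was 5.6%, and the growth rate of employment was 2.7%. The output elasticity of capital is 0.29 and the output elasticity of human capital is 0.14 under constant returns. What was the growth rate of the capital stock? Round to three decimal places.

Labor's share = 1 − 0.29 − 0.14 = 0.57.
gY = gA + 0.14×4 + 0.57×2.7 + 0.29×g.
0.29×g = 5.6 − 1.5 − 2.099 = 2.001.
g = 2.001 / 0.29 = 6.9%.

6.900%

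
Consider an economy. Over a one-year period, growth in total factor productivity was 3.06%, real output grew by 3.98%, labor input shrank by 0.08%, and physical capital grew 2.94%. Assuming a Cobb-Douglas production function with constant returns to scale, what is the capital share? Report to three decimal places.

gY = gA + α·gK + (1−α)·gL, so gY − gA − gL = α(gK − gL).
3.98 − 3.06 + 0.08 = α × (2.94 − (-0.08)).
1 = 3.02 α, so α = 0.33113.

The capital share is 0.331.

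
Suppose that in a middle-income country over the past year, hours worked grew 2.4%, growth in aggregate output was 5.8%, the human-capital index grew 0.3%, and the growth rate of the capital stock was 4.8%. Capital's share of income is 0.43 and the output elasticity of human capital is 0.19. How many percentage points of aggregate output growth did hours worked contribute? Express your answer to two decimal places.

Labor's share = 1 − 0.43 − 0.19 = 0.38.
Contribution = share × growth = 0.38 × 2.4 = 0.912 pp.

0.91 percentage points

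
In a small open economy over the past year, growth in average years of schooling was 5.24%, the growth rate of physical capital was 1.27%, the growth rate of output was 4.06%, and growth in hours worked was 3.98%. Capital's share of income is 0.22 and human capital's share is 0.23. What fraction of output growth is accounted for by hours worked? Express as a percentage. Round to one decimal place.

Labor's share = 1 − 0.22 − 0.23 = 0.55.
Hours worked contributed 0.55 × 3.98 = 2.189 pp.
Share of growth = 2.189 / 4.06 × 100 = 53.916%.

Hours worked accounted for 53.9% of growth.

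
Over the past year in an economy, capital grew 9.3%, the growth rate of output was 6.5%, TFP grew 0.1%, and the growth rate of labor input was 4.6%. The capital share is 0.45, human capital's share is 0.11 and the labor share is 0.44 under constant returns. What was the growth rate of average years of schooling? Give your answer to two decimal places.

Labor's share = 1 − 0.45 − 0.11 = 0.44.
gY = gA + 0.45×9.3 + 0.44×4.6 + 0.11×g.
0.11×g = 6.5 − 0.1 − 6.209 = 0.191.
g = 0.191 / 0.11 = 1.7364%.

1.74%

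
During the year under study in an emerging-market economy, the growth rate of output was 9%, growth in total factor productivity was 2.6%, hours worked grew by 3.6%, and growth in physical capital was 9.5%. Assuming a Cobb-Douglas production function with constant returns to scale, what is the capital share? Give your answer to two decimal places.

The capital share is 0.47.

gY = gA + α·gK + (1−α)·gL, so gY − gA − gL = α(gK − gL).
9 − 2.6 − 3.6 = α × (9.5 − 3.6).
2.8 = 5.9 α, so α = 0.4746.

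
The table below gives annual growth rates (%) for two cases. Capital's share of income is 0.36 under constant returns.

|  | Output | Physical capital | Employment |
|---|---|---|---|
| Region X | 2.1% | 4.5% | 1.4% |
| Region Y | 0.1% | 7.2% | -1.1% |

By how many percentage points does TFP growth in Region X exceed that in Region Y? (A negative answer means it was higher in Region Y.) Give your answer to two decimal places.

Labor's share = 1 − 0.36 = 0.64.
Region X: TFP = 2.1 − 1.62 − 0.896 = -0.416%.
Region Y: TFP = 0.1 − 2.592 + 0.704 = -1.788%.
Difference = -0.416 − (-1.788) = 1.372 pp.

1.37 percentage points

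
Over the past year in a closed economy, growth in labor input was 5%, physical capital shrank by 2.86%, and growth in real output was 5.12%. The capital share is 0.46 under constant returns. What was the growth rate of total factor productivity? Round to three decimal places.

Total factor productivity growth was 3.736%.

Labor's share = 1 − 0.46 = 0.54.
Physical capital: 0.46 × (-2.86) = -1.3156 pp.
Labor input: 0.54 × 5 = 2.7 pp.
TFP growth = 5.12 − 1.3844 = 3.7356%.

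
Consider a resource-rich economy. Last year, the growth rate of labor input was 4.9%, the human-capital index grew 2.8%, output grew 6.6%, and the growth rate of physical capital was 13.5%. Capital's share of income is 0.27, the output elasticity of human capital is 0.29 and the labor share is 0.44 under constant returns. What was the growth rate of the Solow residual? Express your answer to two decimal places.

-0.01%

Labor's share = 1 − 0.27 − 0.29 = 0.44.
Physical capital: 0.27 × 13.5 = 3.645 pp.
The human-capital index: 0.29 × 2.8 = 0.812 pp.
Labor input: 0.44 × 4.9 = 2.156 pp.
TFP growth = 6.6 − 6.613 = -0.013%.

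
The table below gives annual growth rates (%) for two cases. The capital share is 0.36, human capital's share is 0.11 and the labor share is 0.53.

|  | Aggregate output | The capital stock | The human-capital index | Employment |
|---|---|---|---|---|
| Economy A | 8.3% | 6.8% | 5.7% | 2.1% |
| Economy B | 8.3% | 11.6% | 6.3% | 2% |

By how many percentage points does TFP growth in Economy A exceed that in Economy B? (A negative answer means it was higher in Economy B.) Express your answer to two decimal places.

Labor's share = 1 − 0.36 − 0.11 = 0.53.
Economy A: TFP = 8.3 − 2.448 − 0.627 − 1.113 = 4.112%.
Economy B: TFP = 8.3 − 4.176 − 0.693 − 1.06 = 2.371%.
Difference = 4.112 − (2.371) = 1.741 pp.

1.74 percentage points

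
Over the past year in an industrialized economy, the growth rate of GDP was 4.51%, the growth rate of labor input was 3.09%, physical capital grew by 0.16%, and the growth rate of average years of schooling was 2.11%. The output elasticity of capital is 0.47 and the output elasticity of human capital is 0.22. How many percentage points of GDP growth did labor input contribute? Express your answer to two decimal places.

0.96

Labor's share = 1 − 0.47 − 0.22 = 0.31.
Contribution = share × growth = 0.31 × 3.09 = 0.9579 pp.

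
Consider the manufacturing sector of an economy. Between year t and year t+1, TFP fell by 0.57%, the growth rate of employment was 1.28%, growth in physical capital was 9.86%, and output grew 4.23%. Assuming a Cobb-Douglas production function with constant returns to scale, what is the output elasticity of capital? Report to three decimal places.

0.410

gY = gA + α·gK + (1−α)·gL, so gY − gA − gL = α(gK − gL).
4.23 + 0.57 − 1.28 = α × (9.86 − 1.28).
3.52 = 8.58 α, so α = 0.41026.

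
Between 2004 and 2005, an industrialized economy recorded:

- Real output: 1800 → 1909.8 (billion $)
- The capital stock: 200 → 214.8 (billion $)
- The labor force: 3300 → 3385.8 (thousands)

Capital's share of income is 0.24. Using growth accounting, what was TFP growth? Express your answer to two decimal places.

2.35%

Real output growth = (1909.8 − 1800) / 1800 = 6.1%.
The capital stock growth = (214.8 − 200) / 200 = 7.4%.
The labor force growth = (3385.8 − 3300) / 3300 = 2.6%.
Labor's share = 1 − 0.24 = 0.76.
The capital stock: 0.24 × 7.4 = 1.776 pp.
The labor force: 0.76 × 2.6 = 1.976 pp.
TFP growth = 6.1 − 3.752 = 2.348%.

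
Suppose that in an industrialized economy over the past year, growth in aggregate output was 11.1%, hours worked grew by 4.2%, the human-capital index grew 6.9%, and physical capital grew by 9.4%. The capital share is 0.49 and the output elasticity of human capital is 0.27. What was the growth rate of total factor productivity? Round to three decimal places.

3.623%

Labor's share = 1 − 0.49 − 0.27 = 0.24.
Physical capital: 0.49 × 9.4 = 4.606 pp.
The human-capital index: 0.27 × 6.9 = 1.863 pp.
Hours worked: 0.24 × 4.2 = 1.008 pp.
TFP growth = 11.1 − 7.477 = 3.623%.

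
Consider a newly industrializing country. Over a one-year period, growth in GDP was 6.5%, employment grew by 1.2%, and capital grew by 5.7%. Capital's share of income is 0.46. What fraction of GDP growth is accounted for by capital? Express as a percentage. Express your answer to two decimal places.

40.34%

Capital contributed 0.46 × 5.7 = 2.622 pp.
Share of growth = 2.622 / 6.5 × 100 = 40.3385%.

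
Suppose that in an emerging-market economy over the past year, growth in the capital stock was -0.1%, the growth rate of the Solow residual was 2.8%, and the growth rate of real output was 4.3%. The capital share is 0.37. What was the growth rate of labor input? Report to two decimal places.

2.44%

Labor's share = 1 − 0.37 = 0.63.
gY = gA + 0.37×(-0.1) + 0.63×g.
0.63×g = 4.3 − 2.8 + 0.037 = 1.537.
g = 1.537 / 0.63 = 2.4397%.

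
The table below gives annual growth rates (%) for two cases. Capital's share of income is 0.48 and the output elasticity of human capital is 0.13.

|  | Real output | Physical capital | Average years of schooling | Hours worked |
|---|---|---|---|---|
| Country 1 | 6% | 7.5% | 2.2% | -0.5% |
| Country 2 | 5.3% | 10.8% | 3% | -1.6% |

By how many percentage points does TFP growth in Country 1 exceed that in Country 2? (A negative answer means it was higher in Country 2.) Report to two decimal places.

1.96 percentage points

Labor's share = 1 − 0.48 − 0.13 = 0.39.
Country 1: TFP = 6 − 3.6 − 0.286 + 0.195 = 2.309%.
Country 2: TFP = 5.3 − 5.184 − 0.39 + 0.624 = 0.35%.
Difference = 2.309 − (0.35) = 1.959 pp.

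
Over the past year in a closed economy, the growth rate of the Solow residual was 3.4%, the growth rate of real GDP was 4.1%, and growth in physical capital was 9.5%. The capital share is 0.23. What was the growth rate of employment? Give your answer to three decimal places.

Labor's share = 1 − 0.23 = 0.77.
gY = gA + 0.23×9.5 + 0.77×g.
0.77×g = 4.1 − 3.4 − 2.185 = -1.485.
g = -1.485 / 0.77 = -1.92857%.

-1.929%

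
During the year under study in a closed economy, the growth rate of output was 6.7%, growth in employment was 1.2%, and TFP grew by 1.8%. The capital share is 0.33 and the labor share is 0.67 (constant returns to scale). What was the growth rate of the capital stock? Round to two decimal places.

The capital stock growth was 12.41%.

Labor's share = 1 − 0.33 = 0.67.
gY = gA + 0.67×1.2 + 0.33×g.
0.33×g = 6.7 − 1.8 − 0.804 = 4.096.
g = 4.096 / 0.33 = 12.4121%.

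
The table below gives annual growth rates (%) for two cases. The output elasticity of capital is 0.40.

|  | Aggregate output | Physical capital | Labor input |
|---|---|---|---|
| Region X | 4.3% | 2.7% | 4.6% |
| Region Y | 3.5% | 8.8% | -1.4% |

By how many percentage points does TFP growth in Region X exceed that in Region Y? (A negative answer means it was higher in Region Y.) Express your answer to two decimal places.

Labor's share = 1 − 0.4 = 0.6.
Region X: TFP = 4.3 − 1.08 − 2.76 = 0.46%.
Region Y: TFP = 3.5 − 3.52 + 0.84 = 0.82%.
Difference = 0.46 − (0.82) = -0.36 pp.

-0.36 percentage points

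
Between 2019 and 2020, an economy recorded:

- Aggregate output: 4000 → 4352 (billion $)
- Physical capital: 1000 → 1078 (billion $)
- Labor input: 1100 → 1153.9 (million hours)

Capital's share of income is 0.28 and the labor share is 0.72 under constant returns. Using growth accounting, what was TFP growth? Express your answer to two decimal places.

Aggregate output growth = (4352 − 4000) / 4000 = 8.8%.
Physical capital growth = (1078 − 1000) / 1000 = 7.8%.
Labor input growth = (1153.9 − 1100) / 1100 = 4.9%.
Labor's share = 1 − 0.28 = 0.72.
Physical capital: 0.28 × 7.8 = 2.184 pp.
Labor input: 0.72 × 4.9 = 3.528 pp.
TFP growth = 8.8 − 5.712 = 3.088%.

3.09%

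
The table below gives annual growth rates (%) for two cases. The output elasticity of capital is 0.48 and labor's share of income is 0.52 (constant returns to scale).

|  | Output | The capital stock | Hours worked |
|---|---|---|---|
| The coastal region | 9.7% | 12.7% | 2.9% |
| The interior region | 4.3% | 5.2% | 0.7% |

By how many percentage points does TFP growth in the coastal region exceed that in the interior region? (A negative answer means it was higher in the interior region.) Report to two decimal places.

0.66 percentage points

Labor's share = 1 − 0.48 = 0.52.
The coastal region: TFP = 9.7 − 6.096 − 1.508 = 2.096%.
The interior region: TFP = 4.3 − 2.496 − 0.364 = 1.44%.
Difference = 2.096 − (1.44) = 0.656 pp.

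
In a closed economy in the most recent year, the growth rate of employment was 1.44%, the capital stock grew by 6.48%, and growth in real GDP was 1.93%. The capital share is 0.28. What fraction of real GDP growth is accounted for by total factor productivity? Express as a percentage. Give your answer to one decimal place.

-47.7%

Labor's share = 1 − 0.28 = 0.72.
The capital stock: 0.28 × 6.48 = 1.8144 pp.
Employment: 0.72 × 1.44 = 1.0368 pp.
TFP growth = 1.93 − 2.8512 = -0.9212%.
TFP share of growth = -0.9212 / 1.93 × 100 = -47.731%.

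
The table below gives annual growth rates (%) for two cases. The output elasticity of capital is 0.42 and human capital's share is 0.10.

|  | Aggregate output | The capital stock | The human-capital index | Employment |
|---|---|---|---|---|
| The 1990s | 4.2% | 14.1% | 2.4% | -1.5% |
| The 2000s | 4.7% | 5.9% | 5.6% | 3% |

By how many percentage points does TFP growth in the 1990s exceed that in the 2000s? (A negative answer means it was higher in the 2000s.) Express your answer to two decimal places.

-1.46 percentage points

Labor's share = 1 − 0.42 − 0.1 = 0.48.
The 1990s: TFP = 4.2 − 5.922 − 0.24 + 0.72 = -1.242%.
The 2000s: TFP = 4.7 − 2.478 − 0.56 − 1.44 = 0.222%.
Difference = -1.242 − (0.222) = -1.464 pp.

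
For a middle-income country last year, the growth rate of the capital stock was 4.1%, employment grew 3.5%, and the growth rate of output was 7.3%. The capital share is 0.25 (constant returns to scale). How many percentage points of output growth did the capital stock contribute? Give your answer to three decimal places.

Contribution = share × growth = 0.25 × 4.1 = 1.025 pp.

1.025 pp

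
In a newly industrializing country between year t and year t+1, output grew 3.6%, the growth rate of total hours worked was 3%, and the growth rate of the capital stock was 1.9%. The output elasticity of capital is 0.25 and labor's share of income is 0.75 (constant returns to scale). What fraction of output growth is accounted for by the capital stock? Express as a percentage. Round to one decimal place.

The capital stock accounted for 13.2% of growth.

The capital stock contributed 0.25 × 1.9 = 0.475 pp.
Share of growth = 0.475 / 3.6 × 100 = 13.194%.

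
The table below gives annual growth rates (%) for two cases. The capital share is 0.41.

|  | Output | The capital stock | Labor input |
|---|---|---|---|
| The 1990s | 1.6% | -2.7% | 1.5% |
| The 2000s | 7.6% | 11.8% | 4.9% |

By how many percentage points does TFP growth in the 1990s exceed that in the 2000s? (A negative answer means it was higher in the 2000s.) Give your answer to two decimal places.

1.95 percentage points

Labor's share = 1 − 0.41 = 0.59.
The 1990s: TFP = 1.6 + 1.107 − 0.885 = 1.822%.
The 2000s: TFP = 7.6 − 4.838 − 2.891 = -0.129%.
Difference = 1.822 − (-0.129) = 1.951 pp.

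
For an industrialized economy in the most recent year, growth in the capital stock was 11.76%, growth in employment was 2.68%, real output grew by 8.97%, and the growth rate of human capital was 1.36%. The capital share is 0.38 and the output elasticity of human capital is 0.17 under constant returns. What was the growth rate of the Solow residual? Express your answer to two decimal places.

Labor's share = 1 − 0.38 − 0.17 = 0.45.
The capital stock: 0.38 × 11.76 = 4.4688 pp.
Human capital: 0.17 × 1.36 = 0.2312 pp.
Employment: 0.45 × 2.68 = 1.206 pp.
TFP growth = 8.97 − 5.906 = 3.064%.

3.06%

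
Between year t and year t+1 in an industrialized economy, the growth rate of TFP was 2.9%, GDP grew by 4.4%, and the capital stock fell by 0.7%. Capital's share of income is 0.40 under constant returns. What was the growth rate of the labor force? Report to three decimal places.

Labor's share = 1 − 0.4 = 0.6.
gY = gA + 0.4×(-0.7) + 0.6×g.
0.6×g = 4.4 − 2.9 + 0.28 = 1.78.
g = 1.78 / 0.6 = 2.96667%.

2.967%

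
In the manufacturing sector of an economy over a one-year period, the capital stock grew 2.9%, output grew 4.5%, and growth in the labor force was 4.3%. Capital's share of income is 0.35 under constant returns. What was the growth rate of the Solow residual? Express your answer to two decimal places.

Labor's share = 1 − 0.35 = 0.65.
The capital stock: 0.35 × 2.9 = 1.015 pp.
The labor force: 0.65 × 4.3 = 2.795 pp.
TFP growth = 4.5 − 3.81 = 0.69%.

The Solow residual grew 0.69%.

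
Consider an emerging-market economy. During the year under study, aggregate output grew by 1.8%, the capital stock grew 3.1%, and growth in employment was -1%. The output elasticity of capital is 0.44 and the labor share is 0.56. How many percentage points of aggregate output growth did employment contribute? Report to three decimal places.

Labor's share = 1 − 0.44 = 0.56.
Contribution = share × growth = 0.56 × (-1) = -0.56 pp.

-0.560 percentage points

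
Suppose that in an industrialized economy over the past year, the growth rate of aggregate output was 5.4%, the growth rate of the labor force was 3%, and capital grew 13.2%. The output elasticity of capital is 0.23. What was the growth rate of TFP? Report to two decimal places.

0.05%

Labor's share = 1 − 0.23 = 0.77.
Capital: 0.23 × 13.2 = 3.036 pp.
The labor force: 0.77 × 3 = 2.31 pp.
TFP growth = 5.4 − 5.346 = 0.054%.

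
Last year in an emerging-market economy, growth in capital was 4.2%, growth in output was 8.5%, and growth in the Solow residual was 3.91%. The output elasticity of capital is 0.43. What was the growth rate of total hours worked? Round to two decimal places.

Total hours worked growth was 4.88%.

Labor's share = 1 − 0.43 = 0.57.
gY = gA + 0.43×4.2 + 0.57×g.
0.57×g = 8.5 − 3.91 − 1.806 = 2.784.
g = 2.784 / 0.57 = 4.8842%.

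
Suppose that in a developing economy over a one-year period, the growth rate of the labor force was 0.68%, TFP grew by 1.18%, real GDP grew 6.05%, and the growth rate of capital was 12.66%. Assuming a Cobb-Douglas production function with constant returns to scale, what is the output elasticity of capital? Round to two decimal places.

The output elasticity of capital is 0.35.

gY = gA + α·gK + (1−α)·gL, so gY − gA − gL = α(gK − gL).
6.05 − 1.18 − 0.68 = α × (12.66 − 0.68).
4.19 = 11.98 α, so α = 0.3497.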